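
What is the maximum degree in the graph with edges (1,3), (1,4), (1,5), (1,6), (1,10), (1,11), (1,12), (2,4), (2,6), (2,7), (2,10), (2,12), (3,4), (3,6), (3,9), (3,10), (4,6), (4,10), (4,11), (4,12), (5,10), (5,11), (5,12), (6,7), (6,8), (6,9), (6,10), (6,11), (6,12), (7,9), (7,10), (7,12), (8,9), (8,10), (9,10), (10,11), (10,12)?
11 (attained at vertex 10)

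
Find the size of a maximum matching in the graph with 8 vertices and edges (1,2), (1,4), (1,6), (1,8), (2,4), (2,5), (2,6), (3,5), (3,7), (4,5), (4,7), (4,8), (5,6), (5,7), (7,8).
4 (matching: (1,2), (3,7), (4,8), (5,6); upper bound floor(n/2) = floor(8/2) = 4)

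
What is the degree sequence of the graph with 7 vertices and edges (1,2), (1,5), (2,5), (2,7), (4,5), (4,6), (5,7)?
[4, 3, 2, 2, 2, 1, 0] (degrees: deg(1)=2, deg(2)=3, deg(3)=0, deg(4)=2, deg(5)=4, deg(6)=1, deg(7)=2)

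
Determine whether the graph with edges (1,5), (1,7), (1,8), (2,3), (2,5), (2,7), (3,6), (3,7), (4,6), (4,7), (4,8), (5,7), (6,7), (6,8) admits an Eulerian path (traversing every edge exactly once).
No (6 vertices have odd degree: {1, 2, 3, 4, 5, 8}; Eulerian path requires 0 or 2)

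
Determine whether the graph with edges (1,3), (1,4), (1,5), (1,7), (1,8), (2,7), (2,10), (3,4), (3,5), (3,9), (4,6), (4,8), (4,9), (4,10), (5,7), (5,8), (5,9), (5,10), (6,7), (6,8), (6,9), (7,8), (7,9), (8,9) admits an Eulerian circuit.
No (2 vertices have odd degree: {1, 10}; Eulerian circuit requires 0)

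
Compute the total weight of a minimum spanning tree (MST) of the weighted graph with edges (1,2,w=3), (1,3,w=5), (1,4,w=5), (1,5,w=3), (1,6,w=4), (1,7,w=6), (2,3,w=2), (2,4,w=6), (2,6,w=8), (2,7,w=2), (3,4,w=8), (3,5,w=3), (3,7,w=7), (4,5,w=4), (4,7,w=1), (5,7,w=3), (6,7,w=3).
14 (MST edges: (1,2,w=3), (1,5,w=3), (2,3,w=2), (2,7,w=2), (4,7,w=1), (6,7,w=3); sum of weights 3 + 3 + 2 + 2 + 1 + 3 = 14)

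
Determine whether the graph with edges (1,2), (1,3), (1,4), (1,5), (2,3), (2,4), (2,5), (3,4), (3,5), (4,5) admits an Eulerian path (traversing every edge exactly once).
Yes — and in fact it has an Eulerian circuit (the graph is connected and all 5 vertices have even degree)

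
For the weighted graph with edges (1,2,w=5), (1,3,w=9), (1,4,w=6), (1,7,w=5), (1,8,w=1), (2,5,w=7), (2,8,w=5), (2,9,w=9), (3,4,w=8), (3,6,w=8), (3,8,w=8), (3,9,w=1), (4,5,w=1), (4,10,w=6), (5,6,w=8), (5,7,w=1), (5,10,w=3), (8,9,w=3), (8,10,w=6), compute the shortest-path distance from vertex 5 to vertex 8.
7 (path: 5 -> 7 -> 1 -> 8; weights 1 + 5 + 1 = 7)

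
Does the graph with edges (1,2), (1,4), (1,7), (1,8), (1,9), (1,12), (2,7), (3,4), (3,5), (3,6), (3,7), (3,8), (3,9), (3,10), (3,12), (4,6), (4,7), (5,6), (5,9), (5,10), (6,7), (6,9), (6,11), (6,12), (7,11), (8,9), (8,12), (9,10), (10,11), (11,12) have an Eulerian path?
Yes (the graph is connected and exactly 2 vertices have odd degree: {6, 12}; any Eulerian path must start and end at those)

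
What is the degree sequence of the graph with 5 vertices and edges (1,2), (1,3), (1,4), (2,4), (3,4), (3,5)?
[3, 3, 3, 2, 1] (degrees: deg(1)=3, deg(2)=2, deg(3)=3, deg(4)=3, deg(5)=1)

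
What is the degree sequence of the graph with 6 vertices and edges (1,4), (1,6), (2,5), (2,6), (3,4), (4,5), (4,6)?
[4, 3, 2, 2, 2, 1] (degrees: deg(1)=2, deg(2)=2, deg(3)=1, deg(4)=4, deg(5)=2, deg(6)=3)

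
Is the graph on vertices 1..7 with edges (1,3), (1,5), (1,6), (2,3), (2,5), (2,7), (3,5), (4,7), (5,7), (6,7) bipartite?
No (odd cycle of length 3: 5 -> 1 -> 3 -> 5)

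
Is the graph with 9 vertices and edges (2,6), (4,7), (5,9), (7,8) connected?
No, it has 5 components: {1}, {2, 6}, {3}, {4, 7, 8}, {5, 9}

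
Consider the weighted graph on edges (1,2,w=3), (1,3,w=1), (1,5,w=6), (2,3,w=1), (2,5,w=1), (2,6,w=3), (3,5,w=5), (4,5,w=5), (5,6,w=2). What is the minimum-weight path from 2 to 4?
6 (path: 2 -> 5 -> 4; weights 1 + 5 = 6)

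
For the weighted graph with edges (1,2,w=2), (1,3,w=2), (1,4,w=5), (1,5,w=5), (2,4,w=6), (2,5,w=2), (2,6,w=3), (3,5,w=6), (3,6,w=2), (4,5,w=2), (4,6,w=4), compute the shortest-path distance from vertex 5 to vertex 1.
4 (path: 5 -> 2 -> 1; weights 2 + 2 = 4)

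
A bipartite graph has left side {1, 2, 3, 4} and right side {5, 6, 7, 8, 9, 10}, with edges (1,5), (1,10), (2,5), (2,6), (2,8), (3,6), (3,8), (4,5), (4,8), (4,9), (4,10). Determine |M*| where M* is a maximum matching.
4 (matching: (1,10), (2,8), (3,6), (4,9); upper bound min(|L|,|R|) = min(4,6) = 4)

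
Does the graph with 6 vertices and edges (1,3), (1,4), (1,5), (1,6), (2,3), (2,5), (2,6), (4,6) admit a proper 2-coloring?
No (odd cycle of length 3: 4 -> 1 -> 6 -> 4)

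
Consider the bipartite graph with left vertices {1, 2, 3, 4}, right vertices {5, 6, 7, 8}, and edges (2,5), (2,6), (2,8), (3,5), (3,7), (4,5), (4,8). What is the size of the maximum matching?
3 (matching: (2,6), (3,7), (4,8); upper bound min(|L|,|R|) = min(4,4) = 4)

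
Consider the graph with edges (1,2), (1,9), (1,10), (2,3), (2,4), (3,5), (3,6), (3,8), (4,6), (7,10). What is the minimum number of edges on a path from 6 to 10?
4 (path: 6 -> 4 -> 2 -> 1 -> 10, 4 edges)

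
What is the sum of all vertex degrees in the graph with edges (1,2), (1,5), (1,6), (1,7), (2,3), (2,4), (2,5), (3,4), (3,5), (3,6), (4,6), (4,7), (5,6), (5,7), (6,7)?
30 (handshake: sum of degrees = 2|E| = 2 x 15 = 30)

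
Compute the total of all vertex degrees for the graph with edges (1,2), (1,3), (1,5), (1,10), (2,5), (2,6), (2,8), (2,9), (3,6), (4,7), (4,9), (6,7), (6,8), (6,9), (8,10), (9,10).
32 (handshake: sum of degrees = 2|E| = 2 x 16 = 32)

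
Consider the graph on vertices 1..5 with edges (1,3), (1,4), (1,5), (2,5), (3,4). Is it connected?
Yes (BFS from 1 visits [1, 3, 4, 5, 2] — all 5 vertices reached)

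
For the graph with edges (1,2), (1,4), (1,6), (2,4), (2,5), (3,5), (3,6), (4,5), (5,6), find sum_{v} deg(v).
18 (handshake: sum of degrees = 2|E| = 2 x 9 = 18)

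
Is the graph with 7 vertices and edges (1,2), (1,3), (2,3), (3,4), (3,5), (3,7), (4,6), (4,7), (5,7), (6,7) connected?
Yes (BFS from 1 visits [1, 2, 3, 4, 5, 7, 6] — all 7 vertices reached)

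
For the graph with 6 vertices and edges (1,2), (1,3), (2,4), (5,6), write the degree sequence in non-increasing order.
[2, 2, 1, 1, 1, 1] (degrees: deg(1)=2, deg(2)=2, deg(3)=1, deg(4)=1, deg(5)=1, deg(6)=1)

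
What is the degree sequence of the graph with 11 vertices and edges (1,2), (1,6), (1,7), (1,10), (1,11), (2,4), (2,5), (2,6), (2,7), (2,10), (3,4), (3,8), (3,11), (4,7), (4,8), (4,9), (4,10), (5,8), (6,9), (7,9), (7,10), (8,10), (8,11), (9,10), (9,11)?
[6, 6, 6, 5, 5, 5, 5, 4, 3, 3, 2] (degrees: deg(1)=5, deg(2)=6, deg(3)=3, deg(4)=6, deg(5)=2, deg(6)=3, deg(7)=5, deg(8)=5, deg(9)=5, deg(10)=6, deg(11)=4)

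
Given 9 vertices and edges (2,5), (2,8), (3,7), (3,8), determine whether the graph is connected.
No, it has 5 components: {1}, {2, 3, 5, 7, 8}, {4}, {6}, {9}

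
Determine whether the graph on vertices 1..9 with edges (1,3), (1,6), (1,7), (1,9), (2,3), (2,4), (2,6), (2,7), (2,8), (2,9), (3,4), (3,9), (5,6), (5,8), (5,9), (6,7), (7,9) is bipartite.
No (odd cycle of length 3: 9 -> 1 -> 3 -> 9)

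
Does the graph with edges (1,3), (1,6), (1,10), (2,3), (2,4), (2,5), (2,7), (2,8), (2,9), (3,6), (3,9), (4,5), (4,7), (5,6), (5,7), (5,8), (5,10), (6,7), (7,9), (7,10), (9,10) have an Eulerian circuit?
No (2 vertices have odd degree: {1, 4}; Eulerian circuit requires 0)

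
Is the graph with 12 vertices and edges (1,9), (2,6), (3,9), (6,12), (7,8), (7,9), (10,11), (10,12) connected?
No, it has 4 components: {1, 3, 7, 8, 9}, {2, 6, 10, 11, 12}, {4}, {5}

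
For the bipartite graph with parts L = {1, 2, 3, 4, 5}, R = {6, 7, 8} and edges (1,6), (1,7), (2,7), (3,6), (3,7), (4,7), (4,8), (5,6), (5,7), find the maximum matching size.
3 (matching: (1,7), (3,6), (4,8); upper bound min(|L|,|R|) = min(5,3) = 3)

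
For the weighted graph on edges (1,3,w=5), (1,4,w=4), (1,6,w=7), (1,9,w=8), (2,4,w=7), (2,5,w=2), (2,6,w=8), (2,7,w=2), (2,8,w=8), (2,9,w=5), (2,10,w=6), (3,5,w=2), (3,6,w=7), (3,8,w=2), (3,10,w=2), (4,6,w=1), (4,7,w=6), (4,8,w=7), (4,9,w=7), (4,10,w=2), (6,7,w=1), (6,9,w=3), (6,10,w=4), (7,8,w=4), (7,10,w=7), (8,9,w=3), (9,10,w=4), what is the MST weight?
19 (MST edges: (1,4,w=4), (2,5,w=2), (2,7,w=2), (3,5,w=2), (3,8,w=2), (3,10,w=2), (4,6,w=1), (6,7,w=1), (6,9,w=3); sum of weights 4 + 2 + 2 + 2 + 2 + 2 + 1 + 1 + 3 = 19)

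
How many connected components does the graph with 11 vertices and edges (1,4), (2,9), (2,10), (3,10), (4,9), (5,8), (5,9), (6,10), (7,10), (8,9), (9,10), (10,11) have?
1 (components: {1, 2, 3, 4, 5, 6, 7, 8, 9, 10, 11})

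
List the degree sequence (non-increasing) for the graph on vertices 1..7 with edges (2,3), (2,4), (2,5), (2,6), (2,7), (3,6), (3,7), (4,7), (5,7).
[5, 4, 3, 2, 2, 2, 0] (degrees: deg(1)=0, deg(2)=5, deg(3)=3, deg(4)=2, deg(5)=2, deg(6)=2, deg(7)=4)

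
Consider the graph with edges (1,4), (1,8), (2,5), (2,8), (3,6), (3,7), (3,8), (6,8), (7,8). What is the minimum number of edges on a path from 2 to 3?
2 (path: 2 -> 8 -> 3, 2 edges)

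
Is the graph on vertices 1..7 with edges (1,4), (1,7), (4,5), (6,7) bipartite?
Yes. Partition: {1, 2, 3, 5, 6}, {4, 7}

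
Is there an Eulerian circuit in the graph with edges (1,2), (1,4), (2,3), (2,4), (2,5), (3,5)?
Yes (the graph is connected and all 5 vertices have even degree)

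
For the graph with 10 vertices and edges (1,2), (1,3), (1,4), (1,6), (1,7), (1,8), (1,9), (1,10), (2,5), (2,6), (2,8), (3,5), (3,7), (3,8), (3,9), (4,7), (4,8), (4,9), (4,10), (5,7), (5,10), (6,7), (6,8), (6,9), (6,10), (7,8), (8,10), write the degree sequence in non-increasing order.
[8, 7, 6, 6, 5, 5, 5, 4, 4, 4] (degrees: deg(1)=8, deg(2)=4, deg(3)=5, deg(4)=5, deg(5)=4, deg(6)=6, deg(7)=6, deg(8)=7, deg(9)=4, deg(10)=5)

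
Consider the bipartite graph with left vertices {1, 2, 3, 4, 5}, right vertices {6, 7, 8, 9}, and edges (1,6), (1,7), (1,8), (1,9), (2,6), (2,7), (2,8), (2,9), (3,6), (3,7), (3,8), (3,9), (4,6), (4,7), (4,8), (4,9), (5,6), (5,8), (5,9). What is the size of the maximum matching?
4 (matching: (1,9), (2,8), (3,7), (4,6); upper bound min(|L|,|R|) = min(5,4) = 4)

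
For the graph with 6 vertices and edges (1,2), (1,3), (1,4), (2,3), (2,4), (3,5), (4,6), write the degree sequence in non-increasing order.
[3, 3, 3, 3, 1, 1] (degrees: deg(1)=3, deg(2)=3, deg(3)=3, deg(4)=3, deg(5)=1, deg(6)=1)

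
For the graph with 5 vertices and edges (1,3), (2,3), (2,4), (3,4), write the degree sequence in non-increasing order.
[3, 2, 2, 1, 0] (degrees: deg(1)=1, deg(2)=2, deg(3)=3, deg(4)=2, deg(5)=0)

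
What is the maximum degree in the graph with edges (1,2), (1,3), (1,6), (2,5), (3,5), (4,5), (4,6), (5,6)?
4 (attained at vertex 5)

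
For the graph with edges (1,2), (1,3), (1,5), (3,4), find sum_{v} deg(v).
8 (handshake: sum of degrees = 2|E| = 2 x 4 = 8)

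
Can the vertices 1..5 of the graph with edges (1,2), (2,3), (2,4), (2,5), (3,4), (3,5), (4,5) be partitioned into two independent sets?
No (odd cycle of length 3: 3 -> 2 -> 4 -> 3)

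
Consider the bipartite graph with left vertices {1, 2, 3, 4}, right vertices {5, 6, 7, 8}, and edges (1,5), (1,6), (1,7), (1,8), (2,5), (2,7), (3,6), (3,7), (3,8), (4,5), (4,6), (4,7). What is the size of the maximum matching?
4 (matching: (1,8), (2,7), (3,6), (4,5); upper bound min(|L|,|R|) = min(4,4) = 4)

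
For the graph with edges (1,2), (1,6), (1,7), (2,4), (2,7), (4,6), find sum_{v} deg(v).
12 (handshake: sum of degrees = 2|E| = 2 x 6 = 12)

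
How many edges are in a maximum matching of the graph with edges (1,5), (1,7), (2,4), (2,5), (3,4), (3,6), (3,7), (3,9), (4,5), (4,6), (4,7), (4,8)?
4 (matching: (1,7), (2,5), (3,9), (4,8); upper bound floor(n/2) = floor(9/2) = 4)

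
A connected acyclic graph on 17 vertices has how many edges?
16 (A tree on V vertices has V - 1 edges, so 17 - 1 = 16)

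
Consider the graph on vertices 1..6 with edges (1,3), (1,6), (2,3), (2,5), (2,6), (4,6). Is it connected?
Yes (BFS from 1 visits [1, 3, 6, 2, 4, 5] — all 6 vertices reached)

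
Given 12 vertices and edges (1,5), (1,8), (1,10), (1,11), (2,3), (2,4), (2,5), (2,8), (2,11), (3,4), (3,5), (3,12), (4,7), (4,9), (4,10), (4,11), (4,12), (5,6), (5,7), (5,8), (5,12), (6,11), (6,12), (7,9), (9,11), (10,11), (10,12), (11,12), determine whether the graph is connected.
Yes (BFS from 1 visits [1, 5, 8, 10, 11, 2, 3, 6, 7, 12, 4, 9] — all 12 vertices reached)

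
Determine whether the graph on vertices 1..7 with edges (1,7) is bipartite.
Yes. Partition: {1, 2, 3, 4, 5, 6}, {7}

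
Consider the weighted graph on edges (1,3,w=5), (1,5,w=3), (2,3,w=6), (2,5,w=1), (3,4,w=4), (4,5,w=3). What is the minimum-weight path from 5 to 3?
7 (path: 5 -> 2 -> 3; weights 1 + 6 = 7)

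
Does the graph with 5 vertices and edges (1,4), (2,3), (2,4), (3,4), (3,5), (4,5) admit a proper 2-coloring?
No (odd cycle of length 3: 2 -> 4 -> 3 -> 2)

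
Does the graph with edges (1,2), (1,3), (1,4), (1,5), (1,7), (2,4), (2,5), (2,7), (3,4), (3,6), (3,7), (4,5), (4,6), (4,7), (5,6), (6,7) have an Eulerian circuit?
No (2 vertices have odd degree: {1, 7}; Eulerian circuit requires 0)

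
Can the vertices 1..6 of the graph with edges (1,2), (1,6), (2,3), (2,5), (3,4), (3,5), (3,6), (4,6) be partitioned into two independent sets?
No (odd cycle of length 5: 3 -> 2 -> 1 -> 6 -> 4 -> 3)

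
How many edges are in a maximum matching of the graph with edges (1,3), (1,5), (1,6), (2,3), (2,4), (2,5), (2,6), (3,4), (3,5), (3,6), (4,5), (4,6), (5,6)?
3 (matching: (1,3), (2,4), (5,6); upper bound floor(n/2) = floor(6/2) = 3)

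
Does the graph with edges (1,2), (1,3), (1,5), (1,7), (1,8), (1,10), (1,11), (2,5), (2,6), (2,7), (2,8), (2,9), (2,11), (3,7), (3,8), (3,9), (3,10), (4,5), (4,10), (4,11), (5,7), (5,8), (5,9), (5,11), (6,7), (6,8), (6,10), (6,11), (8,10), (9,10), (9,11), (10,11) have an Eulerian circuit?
No (10 vertices have odd degree: {1, 2, 3, 4, 5, 6, 7, 9, 10, 11}; Eulerian circuit requires 0)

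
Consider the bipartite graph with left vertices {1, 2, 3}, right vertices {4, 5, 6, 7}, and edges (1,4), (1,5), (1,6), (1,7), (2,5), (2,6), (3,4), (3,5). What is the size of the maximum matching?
3 (matching: (1,7), (2,6), (3,5); upper bound min(|L|,|R|) = min(3,4) = 3)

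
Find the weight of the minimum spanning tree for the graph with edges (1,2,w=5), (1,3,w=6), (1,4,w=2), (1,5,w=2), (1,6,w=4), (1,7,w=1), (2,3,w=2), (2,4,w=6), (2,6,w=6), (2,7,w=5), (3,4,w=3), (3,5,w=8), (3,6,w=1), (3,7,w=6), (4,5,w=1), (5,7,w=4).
10 (MST edges: (1,4,w=2), (1,7,w=1), (2,3,w=2), (3,4,w=3), (3,6,w=1), (4,5,w=1); sum of weights 2 + 1 + 2 + 3 + 1 + 1 = 10)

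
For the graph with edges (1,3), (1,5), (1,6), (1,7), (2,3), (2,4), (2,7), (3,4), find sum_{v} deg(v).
16 (handshake: sum of degrees = 2|E| = 2 x 8 = 16)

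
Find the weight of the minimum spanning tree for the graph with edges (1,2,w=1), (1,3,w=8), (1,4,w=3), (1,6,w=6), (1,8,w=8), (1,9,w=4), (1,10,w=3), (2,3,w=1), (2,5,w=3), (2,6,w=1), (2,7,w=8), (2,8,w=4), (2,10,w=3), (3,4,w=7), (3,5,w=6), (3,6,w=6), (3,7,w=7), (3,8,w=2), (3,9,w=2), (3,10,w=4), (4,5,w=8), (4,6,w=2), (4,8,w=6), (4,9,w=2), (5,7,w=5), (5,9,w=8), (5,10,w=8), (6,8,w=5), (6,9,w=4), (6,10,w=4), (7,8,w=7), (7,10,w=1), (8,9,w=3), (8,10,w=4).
16 (MST edges: (1,2,w=1), (1,10,w=3), (2,3,w=1), (2,5,w=3), (2,6,w=1), (3,8,w=2), (3,9,w=2), (4,6,w=2), (7,10,w=1); sum of weights 1 + 3 + 1 + 3 + 1 + 2 + 2 + 2 + 1 = 16)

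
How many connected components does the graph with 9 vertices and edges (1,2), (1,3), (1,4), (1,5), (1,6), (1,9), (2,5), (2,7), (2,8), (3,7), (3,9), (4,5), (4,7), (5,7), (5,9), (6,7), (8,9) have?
1 (components: {1, 2, 3, 4, 5, 6, 7, 8, 9})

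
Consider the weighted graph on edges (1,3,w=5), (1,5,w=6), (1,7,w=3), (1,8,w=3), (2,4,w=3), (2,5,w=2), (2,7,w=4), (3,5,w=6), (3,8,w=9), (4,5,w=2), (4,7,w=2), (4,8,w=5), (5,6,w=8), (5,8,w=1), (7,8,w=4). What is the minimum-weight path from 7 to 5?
4 (path: 7 -> 4 -> 5; weights 2 + 2 = 4)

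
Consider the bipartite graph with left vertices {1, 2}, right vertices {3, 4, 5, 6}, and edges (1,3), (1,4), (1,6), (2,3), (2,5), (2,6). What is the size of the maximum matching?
2 (matching: (1,6), (2,5); upper bound min(|L|,|R|) = min(2,4) = 2)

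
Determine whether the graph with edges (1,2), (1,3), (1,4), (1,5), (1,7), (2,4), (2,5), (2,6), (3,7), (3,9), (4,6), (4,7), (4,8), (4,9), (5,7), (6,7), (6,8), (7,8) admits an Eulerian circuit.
No (4 vertices have odd degree: {1, 3, 5, 8}; Eulerian circuit requires 0)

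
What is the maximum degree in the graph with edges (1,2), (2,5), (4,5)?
2 (attained at vertices 2, 5)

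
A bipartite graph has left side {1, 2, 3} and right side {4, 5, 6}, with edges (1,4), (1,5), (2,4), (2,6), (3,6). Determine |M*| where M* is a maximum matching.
3 (matching: (1,5), (2,4), (3,6); upper bound min(|L|,|R|) = min(3,3) = 3)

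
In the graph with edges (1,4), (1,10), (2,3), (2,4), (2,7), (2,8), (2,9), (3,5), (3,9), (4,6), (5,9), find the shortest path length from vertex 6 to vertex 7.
3 (path: 6 -> 4 -> 2 -> 7, 3 edges)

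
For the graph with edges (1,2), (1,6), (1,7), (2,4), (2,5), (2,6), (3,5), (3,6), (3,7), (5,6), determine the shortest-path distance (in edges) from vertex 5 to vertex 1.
2 (path: 5 -> 6 -> 1, 2 edges)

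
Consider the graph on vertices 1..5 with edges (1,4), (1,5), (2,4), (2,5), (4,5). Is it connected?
No, it has 2 components: {1, 2, 4, 5}, {3}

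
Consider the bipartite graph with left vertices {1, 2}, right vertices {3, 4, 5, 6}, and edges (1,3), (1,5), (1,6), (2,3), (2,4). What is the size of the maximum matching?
2 (matching: (1,6), (2,4); upper bound min(|L|,|R|) = min(2,4) = 2)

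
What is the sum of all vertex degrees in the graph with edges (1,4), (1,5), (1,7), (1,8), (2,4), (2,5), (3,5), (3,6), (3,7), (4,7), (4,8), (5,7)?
24 (handshake: sum of degrees = 2|E| = 2 x 12 = 24)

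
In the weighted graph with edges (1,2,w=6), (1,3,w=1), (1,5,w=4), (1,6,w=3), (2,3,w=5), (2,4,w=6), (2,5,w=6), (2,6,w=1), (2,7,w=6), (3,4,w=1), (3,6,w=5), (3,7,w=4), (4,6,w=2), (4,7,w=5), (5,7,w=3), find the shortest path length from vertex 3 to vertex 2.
4 (path: 3 -> 4 -> 6 -> 2; weights 1 + 2 + 1 = 4)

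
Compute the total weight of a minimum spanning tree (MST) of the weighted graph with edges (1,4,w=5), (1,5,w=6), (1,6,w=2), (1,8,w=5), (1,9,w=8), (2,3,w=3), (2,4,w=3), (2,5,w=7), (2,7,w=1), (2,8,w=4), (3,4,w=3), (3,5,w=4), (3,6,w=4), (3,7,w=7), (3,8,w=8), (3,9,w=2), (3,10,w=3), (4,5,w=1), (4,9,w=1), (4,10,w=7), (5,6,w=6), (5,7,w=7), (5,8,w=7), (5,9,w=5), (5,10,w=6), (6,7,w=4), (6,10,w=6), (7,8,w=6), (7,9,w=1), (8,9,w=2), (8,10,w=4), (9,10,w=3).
17 (MST edges: (1,6,w=2), (2,7,w=1), (3,6,w=4), (3,9,w=2), (3,10,w=3), (4,5,w=1), (4,9,w=1), (7,9,w=1), (8,9,w=2); sum of weights 2 + 1 + 4 + 2 + 3 + 1 + 1 + 1 + 2 = 17)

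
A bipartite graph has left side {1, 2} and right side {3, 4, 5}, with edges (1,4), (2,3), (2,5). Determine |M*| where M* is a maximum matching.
2 (matching: (1,4), (2,5); upper bound min(|L|,|R|) = min(2,3) = 2)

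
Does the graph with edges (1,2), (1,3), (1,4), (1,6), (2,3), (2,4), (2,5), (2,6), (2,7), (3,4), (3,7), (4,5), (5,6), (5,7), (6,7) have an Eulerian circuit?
Yes (the graph is connected and all 7 vertices have even degree)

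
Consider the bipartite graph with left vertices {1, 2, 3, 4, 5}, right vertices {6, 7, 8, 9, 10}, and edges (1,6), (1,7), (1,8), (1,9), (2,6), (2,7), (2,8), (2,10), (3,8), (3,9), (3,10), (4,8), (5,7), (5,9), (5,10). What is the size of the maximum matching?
5 (matching: (1,9), (2,6), (3,10), (4,8), (5,7); upper bound min(|L|,|R|) = min(5,5) = 5)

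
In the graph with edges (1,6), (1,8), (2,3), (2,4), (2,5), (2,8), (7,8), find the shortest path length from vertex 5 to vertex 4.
2 (path: 5 -> 2 -> 4, 2 edges)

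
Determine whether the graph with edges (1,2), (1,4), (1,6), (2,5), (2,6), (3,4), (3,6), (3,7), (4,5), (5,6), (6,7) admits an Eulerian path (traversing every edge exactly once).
No (6 vertices have odd degree: {1, 2, 3, 4, 5, 6}; Eulerian path requires 0 or 2)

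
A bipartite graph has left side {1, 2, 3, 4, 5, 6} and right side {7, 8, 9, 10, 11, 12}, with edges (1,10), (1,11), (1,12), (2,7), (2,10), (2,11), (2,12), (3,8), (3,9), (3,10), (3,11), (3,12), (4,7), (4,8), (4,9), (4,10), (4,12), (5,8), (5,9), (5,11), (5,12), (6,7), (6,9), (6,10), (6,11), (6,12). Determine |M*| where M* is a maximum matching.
6 (matching: (1,12), (2,11), (3,10), (4,9), (5,8), (6,7); upper bound min(|L|,|R|) = min(6,6) = 6)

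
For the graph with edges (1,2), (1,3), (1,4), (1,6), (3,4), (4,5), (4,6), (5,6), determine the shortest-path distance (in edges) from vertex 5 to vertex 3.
2 (path: 5 -> 4 -> 3, 2 edges)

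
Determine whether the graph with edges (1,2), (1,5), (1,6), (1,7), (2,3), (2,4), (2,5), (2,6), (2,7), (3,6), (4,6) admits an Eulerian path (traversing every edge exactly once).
Yes — and in fact it has an Eulerian circuit (the graph is connected and all 7 vertices have even degree)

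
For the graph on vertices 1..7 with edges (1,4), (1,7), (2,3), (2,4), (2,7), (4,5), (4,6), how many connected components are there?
1 (components: {1, 2, 3, 4, 5, 6, 7})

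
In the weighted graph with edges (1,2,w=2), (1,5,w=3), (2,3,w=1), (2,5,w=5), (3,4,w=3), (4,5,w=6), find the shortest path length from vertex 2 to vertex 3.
1 (path: 2 -> 3; weights 1 = 1)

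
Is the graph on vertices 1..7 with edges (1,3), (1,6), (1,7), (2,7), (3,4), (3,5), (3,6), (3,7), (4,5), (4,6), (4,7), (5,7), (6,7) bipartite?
No (odd cycle of length 3: 6 -> 1 -> 3 -> 6)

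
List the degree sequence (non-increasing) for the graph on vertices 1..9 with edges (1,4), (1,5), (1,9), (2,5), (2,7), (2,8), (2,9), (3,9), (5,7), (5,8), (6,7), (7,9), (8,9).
[5, 4, 4, 4, 3, 3, 1, 1, 1] (degrees: deg(1)=3, deg(2)=4, deg(3)=1, deg(4)=1, deg(5)=4, deg(6)=1, deg(7)=4, deg(8)=3, deg(9)=5)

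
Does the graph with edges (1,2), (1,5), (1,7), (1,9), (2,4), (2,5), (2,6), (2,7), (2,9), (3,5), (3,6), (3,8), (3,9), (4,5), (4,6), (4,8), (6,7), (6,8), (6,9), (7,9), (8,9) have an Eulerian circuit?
Yes (the graph is connected and all 9 vertices have even degree)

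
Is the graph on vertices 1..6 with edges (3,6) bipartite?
Yes. Partition: {1, 2, 3, 4, 5}, {6}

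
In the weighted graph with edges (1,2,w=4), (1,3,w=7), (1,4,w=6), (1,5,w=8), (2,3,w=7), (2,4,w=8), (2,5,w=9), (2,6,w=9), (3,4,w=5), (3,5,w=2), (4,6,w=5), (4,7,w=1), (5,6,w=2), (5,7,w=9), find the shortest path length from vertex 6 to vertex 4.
5 (path: 6 -> 4; weights 5 = 5)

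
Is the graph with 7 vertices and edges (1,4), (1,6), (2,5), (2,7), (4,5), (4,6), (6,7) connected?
No, it has 2 components: {1, 2, 4, 5, 6, 7}, {3}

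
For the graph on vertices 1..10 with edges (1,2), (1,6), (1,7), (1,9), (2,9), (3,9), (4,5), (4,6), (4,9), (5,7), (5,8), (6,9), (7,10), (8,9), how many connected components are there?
1 (components: {1, 2, 3, 4, 5, 6, 7, 8, 9, 10})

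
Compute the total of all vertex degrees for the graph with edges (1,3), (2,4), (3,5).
6 (handshake: sum of degrees = 2|E| = 2 x 3 = 6)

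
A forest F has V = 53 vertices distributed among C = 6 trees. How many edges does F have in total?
47 (Each of the 6 component trees on V_i vertices has V_i - 1 edges; summing gives V - C = 53 - 6 = 47)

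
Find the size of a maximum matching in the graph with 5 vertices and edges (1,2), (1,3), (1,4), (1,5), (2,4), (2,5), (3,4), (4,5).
2 (matching: (1,3), (4,5); upper bound floor(n/2) = floor(5/2) = 2)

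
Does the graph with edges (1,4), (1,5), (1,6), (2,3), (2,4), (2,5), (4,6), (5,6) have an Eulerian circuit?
No (6 vertices have odd degree: {1, 2, 3, 4, 5, 6}; Eulerian circuit requires 0)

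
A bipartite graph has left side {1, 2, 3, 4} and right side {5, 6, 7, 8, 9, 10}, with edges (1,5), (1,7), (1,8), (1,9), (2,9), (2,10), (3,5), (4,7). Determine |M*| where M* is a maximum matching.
4 (matching: (1,9), (2,10), (3,5), (4,7); upper bound min(|L|,|R|) = min(4,6) = 4)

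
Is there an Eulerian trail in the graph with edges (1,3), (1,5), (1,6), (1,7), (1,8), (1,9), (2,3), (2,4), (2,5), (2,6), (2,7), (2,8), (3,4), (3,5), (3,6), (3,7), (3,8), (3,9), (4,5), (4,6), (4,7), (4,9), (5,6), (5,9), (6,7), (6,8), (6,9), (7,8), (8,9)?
Yes — and in fact it has an Eulerian circuit (the graph is connected and all 9 vertices have even degree)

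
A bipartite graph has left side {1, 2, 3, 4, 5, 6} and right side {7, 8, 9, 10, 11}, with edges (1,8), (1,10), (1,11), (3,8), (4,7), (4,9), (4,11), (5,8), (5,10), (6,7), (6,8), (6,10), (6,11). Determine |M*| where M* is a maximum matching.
5 (matching: (1,11), (3,8), (4,9), (5,10), (6,7); upper bound min(|L|,|R|) = min(6,5) = 5)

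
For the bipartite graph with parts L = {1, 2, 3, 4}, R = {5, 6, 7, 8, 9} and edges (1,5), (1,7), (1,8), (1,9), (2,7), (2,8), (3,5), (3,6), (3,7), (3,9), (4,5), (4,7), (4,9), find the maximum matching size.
4 (matching: (1,9), (2,8), (3,6), (4,7); upper bound min(|L|,|R|) = min(4,5) = 4)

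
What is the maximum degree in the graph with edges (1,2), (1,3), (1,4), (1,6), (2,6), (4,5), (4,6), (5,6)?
4 (attained at vertices 1, 6)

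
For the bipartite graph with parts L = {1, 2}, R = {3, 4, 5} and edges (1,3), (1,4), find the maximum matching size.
1 (matching: (1,4); upper bound min(|L|,|R|) = min(2,3) = 2)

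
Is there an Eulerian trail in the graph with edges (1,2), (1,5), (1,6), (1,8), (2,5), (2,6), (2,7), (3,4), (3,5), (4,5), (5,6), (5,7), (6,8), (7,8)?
Yes (the graph is connected and exactly 2 vertices have odd degree: {7, 8}; any Eulerian path must start and end at those)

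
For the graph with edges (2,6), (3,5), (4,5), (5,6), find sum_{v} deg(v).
8 (handshake: sum of degrees = 2|E| = 2 x 4 = 8)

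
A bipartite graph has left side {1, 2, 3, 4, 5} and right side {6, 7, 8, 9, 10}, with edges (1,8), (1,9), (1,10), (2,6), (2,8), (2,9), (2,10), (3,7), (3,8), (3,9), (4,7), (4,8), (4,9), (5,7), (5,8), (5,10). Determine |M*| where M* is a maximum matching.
5 (matching: (1,10), (2,6), (3,8), (4,9), (5,7); upper bound min(|L|,|R|) = min(5,5) = 5)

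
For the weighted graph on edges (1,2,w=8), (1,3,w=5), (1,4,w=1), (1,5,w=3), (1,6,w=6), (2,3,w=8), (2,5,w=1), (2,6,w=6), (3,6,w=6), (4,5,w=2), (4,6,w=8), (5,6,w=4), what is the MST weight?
13 (MST edges: (1,3,w=5), (1,4,w=1), (2,5,w=1), (4,5,w=2), (5,6,w=4); sum of weights 5 + 1 + 1 + 2 + 4 = 13)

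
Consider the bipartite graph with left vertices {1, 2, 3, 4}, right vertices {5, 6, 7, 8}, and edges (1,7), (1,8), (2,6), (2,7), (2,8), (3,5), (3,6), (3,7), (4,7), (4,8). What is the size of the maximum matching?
4 (matching: (1,8), (2,6), (3,5), (4,7); upper bound min(|L|,|R|) = min(4,4) = 4)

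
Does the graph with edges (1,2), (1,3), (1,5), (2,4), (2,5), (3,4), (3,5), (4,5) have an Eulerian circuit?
No (4 vertices have odd degree: {1, 2, 3, 4}; Eulerian circuit requires 0)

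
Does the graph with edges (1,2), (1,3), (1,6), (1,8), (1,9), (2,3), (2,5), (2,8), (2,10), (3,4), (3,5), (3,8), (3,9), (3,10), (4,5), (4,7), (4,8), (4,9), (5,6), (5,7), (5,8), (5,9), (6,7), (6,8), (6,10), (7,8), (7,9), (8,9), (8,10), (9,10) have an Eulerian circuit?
No (10 vertices have odd degree: {1, 2, 3, 4, 5, 6, 7, 8, 9, 10}; Eulerian circuit requires 0)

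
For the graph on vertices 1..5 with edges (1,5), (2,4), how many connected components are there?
3 (components: {1, 5}, {2, 4}, {3})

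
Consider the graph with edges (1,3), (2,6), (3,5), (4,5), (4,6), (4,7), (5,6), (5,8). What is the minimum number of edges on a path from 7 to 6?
2 (path: 7 -> 4 -> 6, 2 edges)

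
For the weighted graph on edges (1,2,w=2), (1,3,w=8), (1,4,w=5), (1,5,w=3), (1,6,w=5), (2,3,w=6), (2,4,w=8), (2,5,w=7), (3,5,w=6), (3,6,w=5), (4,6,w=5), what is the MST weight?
20 (MST edges: (1,2,w=2), (1,4,w=5), (1,5,w=3), (1,6,w=5), (3,6,w=5); sum of weights 2 + 5 + 3 + 5 + 5 = 20)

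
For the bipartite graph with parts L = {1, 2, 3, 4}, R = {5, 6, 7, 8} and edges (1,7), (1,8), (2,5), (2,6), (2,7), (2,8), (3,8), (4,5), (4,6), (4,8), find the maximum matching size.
4 (matching: (1,7), (2,5), (3,8), (4,6); upper bound min(|L|,|R|) = min(4,4) = 4)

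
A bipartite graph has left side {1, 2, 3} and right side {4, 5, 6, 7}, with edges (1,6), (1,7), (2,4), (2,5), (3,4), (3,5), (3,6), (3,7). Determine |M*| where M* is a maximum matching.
3 (matching: (1,7), (2,5), (3,6); upper bound min(|L|,|R|) = min(3,4) = 3)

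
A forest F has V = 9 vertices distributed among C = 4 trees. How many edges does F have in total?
5 (Each of the 4 component trees on V_i vertices has V_i - 1 edges; summing gives V - C = 9 - 4 = 5)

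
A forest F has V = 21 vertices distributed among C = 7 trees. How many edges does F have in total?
14 (Each of the 7 component trees on V_i vertices has V_i - 1 edges; summing gives V - C = 21 - 7 = 14)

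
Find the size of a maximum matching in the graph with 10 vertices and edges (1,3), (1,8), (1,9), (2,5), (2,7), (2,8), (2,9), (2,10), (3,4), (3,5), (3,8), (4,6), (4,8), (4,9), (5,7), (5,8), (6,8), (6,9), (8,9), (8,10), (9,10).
5 (matching: (1,3), (2,9), (4,6), (5,7), (8,10); upper bound floor(n/2) = floor(10/2) = 5)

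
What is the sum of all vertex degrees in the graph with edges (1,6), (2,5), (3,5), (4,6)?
8 (handshake: sum of degrees = 2|E| = 2 x 4 = 8)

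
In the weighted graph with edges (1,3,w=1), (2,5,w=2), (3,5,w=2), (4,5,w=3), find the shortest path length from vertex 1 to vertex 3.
1 (path: 1 -> 3; weights 1 = 1)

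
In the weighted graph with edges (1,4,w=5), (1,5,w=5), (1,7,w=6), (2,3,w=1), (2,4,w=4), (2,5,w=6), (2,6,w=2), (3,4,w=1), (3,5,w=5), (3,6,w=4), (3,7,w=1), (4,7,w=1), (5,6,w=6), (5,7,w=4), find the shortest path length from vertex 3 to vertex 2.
1 (path: 3 -> 2; weights 1 = 1)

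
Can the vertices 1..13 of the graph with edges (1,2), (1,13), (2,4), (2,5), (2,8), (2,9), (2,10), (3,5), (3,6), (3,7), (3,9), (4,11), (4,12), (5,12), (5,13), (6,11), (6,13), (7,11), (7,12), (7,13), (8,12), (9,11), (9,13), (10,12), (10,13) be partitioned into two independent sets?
Yes. Partition: {1, 4, 5, 6, 7, 8, 9, 10}, {2, 3, 11, 12, 13}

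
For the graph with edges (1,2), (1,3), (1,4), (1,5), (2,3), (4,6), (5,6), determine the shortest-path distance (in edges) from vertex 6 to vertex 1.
2 (path: 6 -> 5 -> 1, 2 edges)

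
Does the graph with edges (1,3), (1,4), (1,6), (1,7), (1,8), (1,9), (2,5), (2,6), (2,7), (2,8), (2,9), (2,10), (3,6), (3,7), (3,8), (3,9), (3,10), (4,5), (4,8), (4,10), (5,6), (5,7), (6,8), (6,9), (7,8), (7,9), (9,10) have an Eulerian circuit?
Yes (the graph is connected and all 10 vertices have even degree)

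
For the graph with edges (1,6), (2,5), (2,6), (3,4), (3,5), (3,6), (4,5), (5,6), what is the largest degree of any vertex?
4 (attained at vertices 5, 6)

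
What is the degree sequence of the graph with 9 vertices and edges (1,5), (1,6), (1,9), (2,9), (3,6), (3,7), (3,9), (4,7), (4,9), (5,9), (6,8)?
[5, 3, 3, 3, 2, 2, 2, 1, 1] (degrees: deg(1)=3, deg(2)=1, deg(3)=3, deg(4)=2, deg(5)=2, deg(6)=3, deg(7)=2, deg(8)=1, deg(9)=5)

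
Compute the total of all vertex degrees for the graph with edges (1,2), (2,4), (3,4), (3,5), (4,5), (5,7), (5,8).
14 (handshake: sum of degrees = 2|E| = 2 x 7 = 14)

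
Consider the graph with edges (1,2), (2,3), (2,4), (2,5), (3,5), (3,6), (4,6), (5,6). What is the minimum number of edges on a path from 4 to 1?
2 (path: 4 -> 2 -> 1, 2 edges)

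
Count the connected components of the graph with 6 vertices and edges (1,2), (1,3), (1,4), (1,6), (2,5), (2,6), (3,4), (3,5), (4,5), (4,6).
1 (components: {1, 2, 3, 4, 5, 6})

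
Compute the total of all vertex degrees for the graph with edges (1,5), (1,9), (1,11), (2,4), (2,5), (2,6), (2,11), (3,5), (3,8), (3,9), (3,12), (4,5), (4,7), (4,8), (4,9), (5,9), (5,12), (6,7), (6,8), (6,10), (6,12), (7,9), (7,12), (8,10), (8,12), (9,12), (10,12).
54 (handshake: sum of degrees = 2|E| = 2 x 27 = 54)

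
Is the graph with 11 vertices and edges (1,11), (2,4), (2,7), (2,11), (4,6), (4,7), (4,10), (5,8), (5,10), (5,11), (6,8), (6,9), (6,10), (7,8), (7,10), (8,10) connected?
No, it has 2 components: {1, 2, 4, 5, 6, 7, 8, 9, 10, 11}, {3}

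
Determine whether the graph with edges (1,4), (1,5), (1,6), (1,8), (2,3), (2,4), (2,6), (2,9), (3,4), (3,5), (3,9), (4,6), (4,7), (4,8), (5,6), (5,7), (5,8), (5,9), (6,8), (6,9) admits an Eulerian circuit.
Yes (the graph is connected and all 9 vertices have even degree)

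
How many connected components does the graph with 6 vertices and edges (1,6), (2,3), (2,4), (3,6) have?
2 (components: {1, 2, 3, 4, 6}, {5})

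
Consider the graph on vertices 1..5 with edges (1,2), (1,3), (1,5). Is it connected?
No, it has 2 components: {1, 2, 3, 5}, {4}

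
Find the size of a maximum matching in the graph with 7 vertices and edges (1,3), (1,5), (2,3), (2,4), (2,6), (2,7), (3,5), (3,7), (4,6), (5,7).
3 (matching: (1,5), (2,7), (4,6); upper bound floor(n/2) = floor(7/2) = 3)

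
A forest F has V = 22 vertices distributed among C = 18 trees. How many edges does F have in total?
4 (Each of the 18 component trees on V_i vertices has V_i - 1 edges; summing gives V - C = 22 - 18 = 4)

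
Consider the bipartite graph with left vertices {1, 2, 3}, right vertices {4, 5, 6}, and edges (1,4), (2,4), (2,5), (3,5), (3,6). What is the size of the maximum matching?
3 (matching: (1,4), (2,5), (3,6); upper bound min(|L|,|R|) = min(3,3) = 3)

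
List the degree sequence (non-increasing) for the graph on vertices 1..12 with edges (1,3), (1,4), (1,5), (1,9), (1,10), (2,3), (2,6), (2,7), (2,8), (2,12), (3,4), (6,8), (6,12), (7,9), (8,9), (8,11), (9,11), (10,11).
[5, 5, 4, 4, 3, 3, 3, 2, 2, 2, 2, 1] (degrees: deg(1)=5, deg(2)=5, deg(3)=3, deg(4)=2, deg(5)=1, deg(6)=3, deg(7)=2, deg(8)=4, deg(9)=4, deg(10)=2, deg(11)=3, deg(12)=2)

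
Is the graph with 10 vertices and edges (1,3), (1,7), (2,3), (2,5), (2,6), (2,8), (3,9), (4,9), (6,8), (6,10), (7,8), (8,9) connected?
Yes (BFS from 1 visits [1, 3, 7, 2, 9, 8, 5, 6, 4, 10] — all 10 vertices reached)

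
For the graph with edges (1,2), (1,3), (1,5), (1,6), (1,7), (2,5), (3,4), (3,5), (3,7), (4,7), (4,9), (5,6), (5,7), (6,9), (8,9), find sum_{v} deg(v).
30 (handshake: sum of degrees = 2|E| = 2 x 15 = 30)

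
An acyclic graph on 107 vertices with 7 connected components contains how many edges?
100 (Each of the 7 component trees on V_i vertices has V_i - 1 edges; summing gives V - C = 107 - 7 = 100)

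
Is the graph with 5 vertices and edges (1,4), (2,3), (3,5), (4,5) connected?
Yes (BFS from 1 visits [1, 4, 5, 3, 2] — all 5 vertices reached)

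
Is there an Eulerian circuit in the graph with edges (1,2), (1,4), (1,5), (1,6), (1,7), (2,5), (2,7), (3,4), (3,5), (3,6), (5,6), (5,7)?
No (6 vertices have odd degree: {1, 2, 3, 5, 6, 7}; Eulerian circuit requires 0)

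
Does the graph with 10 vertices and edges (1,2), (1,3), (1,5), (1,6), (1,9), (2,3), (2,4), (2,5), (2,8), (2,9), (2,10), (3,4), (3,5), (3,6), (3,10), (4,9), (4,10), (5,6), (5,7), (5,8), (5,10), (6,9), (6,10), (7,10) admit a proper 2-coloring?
No (odd cycle of length 3: 6 -> 1 -> 5 -> 6)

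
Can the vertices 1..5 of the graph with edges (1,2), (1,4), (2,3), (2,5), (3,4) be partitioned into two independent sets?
Yes. Partition: {1, 3, 5}, {2, 4}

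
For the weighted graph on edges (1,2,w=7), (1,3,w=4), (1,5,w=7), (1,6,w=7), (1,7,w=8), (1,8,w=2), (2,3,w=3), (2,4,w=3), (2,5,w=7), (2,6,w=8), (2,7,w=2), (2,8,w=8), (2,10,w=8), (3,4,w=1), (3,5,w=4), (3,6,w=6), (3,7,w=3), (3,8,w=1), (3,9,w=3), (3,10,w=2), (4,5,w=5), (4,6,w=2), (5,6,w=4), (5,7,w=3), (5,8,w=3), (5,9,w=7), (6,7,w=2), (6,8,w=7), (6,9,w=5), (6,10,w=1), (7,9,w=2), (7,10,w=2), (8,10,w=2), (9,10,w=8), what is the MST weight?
16 (MST edges: (1,8,w=2), (2,7,w=2), (3,4,w=1), (3,8,w=1), (3,10,w=2), (5,7,w=3), (6,7,w=2), (6,10,w=1), (7,9,w=2); sum of weights 2 + 2 + 1 + 1 + 2 + 3 + 2 + 1 + 2 = 16)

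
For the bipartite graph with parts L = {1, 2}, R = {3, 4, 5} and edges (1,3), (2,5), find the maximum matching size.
2 (matching: (1,3), (2,5); upper bound min(|L|,|R|) = min(2,3) = 2)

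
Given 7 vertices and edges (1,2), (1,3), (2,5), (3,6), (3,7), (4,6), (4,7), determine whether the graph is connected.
Yes (BFS from 1 visits [1, 2, 3, 5, 6, 7, 4] — all 7 vertices reached)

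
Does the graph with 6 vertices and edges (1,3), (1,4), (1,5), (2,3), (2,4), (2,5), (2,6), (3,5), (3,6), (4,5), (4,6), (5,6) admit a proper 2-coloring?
No (odd cycle of length 3: 4 -> 1 -> 5 -> 4)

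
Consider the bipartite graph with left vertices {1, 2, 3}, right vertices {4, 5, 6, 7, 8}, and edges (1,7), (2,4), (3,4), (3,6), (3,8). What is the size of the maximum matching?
3 (matching: (1,7), (2,4), (3,8); upper bound min(|L|,|R|) = min(3,5) = 3)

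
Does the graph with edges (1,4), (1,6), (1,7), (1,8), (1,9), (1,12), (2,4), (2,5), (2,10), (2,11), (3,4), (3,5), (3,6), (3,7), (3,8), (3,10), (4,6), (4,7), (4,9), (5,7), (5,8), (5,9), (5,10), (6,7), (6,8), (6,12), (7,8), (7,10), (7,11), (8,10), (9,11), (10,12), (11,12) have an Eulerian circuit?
Yes (the graph is connected and all 12 vertices have even degree)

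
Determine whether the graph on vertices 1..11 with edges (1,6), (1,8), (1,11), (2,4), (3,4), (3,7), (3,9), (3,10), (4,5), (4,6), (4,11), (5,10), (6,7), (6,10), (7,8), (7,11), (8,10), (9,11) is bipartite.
Yes. Partition: {1, 4, 7, 9, 10}, {2, 3, 5, 6, 8, 11}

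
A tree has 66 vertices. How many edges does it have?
65 (A tree on V vertices has V - 1 edges, so 66 - 1 = 65)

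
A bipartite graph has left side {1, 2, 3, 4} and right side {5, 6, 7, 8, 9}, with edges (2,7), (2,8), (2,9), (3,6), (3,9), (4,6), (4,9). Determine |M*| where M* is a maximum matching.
3 (matching: (2,8), (3,9), (4,6); upper bound min(|L|,|R|) = min(4,5) = 4)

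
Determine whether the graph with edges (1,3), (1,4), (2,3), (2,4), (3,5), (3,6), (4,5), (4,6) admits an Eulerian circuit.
Yes (the graph is connected and all 6 vertices have even degree)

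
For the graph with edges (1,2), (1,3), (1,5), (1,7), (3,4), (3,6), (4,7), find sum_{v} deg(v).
14 (handshake: sum of degrees = 2|E| = 2 x 7 = 14)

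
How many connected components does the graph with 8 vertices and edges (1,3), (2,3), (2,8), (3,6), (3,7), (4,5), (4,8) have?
1 (components: {1, 2, 3, 4, 5, 6, 7, 8})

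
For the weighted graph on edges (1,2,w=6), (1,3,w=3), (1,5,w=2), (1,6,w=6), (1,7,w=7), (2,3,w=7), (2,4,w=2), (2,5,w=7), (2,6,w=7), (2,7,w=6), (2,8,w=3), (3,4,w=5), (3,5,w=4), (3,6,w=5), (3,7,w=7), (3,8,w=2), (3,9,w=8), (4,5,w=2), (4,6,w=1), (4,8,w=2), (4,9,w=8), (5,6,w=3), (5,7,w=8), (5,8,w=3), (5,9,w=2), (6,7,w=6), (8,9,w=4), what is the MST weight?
19 (MST edges: (1,5,w=2), (2,4,w=2), (2,7,w=6), (3,8,w=2), (4,5,w=2), (4,6,w=1), (4,8,w=2), (5,9,w=2); sum of weights 2 + 2 + 6 + 2 + 2 + 1 + 2 + 2 = 19)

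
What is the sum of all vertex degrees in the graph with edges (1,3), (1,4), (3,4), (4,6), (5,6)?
10 (handshake: sum of degrees = 2|E| = 2 x 5 = 10)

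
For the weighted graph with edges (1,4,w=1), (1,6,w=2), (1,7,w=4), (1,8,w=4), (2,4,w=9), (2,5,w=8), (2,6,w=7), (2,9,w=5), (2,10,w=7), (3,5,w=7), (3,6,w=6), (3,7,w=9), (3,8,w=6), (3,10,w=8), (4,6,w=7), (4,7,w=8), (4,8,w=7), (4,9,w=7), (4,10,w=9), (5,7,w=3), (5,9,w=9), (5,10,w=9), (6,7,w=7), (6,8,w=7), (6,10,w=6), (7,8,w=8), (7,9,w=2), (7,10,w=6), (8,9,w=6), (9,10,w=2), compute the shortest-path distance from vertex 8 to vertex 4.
5 (path: 8 -> 1 -> 4; weights 4 + 1 = 5)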